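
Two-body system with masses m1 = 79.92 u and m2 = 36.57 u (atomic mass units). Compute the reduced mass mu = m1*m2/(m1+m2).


mu = m1 * m2 / (m1 + m2)
= 79.92 * 36.57 / (79.92 + 36.57)
= 2922.6744 / 116.49
= 25.0895 u

25.0895


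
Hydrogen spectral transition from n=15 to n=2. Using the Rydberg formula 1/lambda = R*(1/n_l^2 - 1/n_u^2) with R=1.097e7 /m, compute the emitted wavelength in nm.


1/lambda = R * (1/n_l^2 - 1/n_u^2)
= 1.097e7 * (1/2^2 - 1/15^2)
= 1.097e7 * (0.25 - 0.004444)
= 1.097e7 * 0.245556
= 2.6937e+06 /m
lambda = 1 / 2.6937e+06 = 371.2305 nm

371.2305


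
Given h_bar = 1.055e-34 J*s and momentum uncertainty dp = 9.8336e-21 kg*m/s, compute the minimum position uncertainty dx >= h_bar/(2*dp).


dx = h_bar / (2 * dp)
= 1.055e-34 / (2 * 9.8336e-21)
= 1.055e-34 / 1.9667e-20
= 5.3643e-15 m

5.3643e-15


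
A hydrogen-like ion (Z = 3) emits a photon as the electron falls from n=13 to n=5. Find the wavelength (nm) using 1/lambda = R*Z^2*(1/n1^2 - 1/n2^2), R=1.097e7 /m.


1/lambda = R * Z^2 * (1/n1^2 - 1/n2^2)
= 1.097e7 * 3^2 * (1/5^2 - 1/13^2)
= 1.097e7 * 9 * (0.04 - 0.005917)
= 3.3650e+06 /m
lambda = 1 / 3.3650e+06
= 297.1769 nm

297.1769


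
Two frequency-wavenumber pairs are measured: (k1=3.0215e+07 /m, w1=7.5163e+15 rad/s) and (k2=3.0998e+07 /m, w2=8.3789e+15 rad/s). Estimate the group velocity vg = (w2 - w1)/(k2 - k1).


vg = (w2 - w1) / (k2 - k1)
= (8.3789e+15 - 7.5163e+15) / (3.0998e+07 - 3.0215e+07)
= 8.6260e+14 / 7.8300e+05
= 1.1017e+09 m/s

1.1017e+09


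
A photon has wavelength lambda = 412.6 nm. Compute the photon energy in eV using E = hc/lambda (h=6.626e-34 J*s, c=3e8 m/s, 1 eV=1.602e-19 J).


E = hc / lambda
= (6.626e-34)(3e8) / (412.6e-9)
= 1.9878e-25 / 4.1260e-07
= 4.8177e-19 J
Converting to eV: 4.8177e-19 / 1.602e-19
= 3.0073 eV

3.0073


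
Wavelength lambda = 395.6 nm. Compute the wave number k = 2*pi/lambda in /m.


k = 2 * pi / lambda
= 6.2832 / (395.6e-9)
= 6.2832 / 3.9560e-07
= 1.5883e+07 /m

1.5883e+07


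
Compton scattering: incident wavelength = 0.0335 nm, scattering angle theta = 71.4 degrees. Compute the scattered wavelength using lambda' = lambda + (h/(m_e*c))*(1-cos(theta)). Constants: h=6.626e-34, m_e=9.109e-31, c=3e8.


Compton wavelength: h/(m_e*c) = 2.4247e-12 m
d_lambda = 2.4247e-12 * (1 - cos(71.4 deg))
= 2.4247e-12 * 0.681041
= 1.6513e-12 m = 0.001651 nm
lambda' = 0.0335 + 0.001651
= 0.035151 nm

0.035151


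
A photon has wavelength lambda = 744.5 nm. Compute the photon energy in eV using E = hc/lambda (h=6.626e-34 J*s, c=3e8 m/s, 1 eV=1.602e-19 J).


E = hc / lambda
= (6.626e-34)(3e8) / (744.5e-9)
= 1.9878e-25 / 7.4450e-07
= 2.6700e-19 J
Converting to eV: 2.6700e-19 / 1.602e-19
= 1.6667 eV

1.6667


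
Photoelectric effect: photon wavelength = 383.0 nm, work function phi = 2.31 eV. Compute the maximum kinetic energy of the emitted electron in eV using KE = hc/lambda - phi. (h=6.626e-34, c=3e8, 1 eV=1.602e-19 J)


E_photon = hc / lambda
= (6.626e-34)(3e8) / (383.0e-9)
= 5.1901e-19 J
= 3.2397 eV
KE = E_photon - phi
= 3.2397 - 2.31
= 0.9297 eV

0.9297


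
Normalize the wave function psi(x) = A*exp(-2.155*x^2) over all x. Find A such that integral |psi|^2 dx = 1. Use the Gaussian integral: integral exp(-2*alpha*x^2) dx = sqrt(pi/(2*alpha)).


integral |psi|^2 dx = A^2 * sqrt(pi/(2*alpha)) = 1
A^2 = sqrt(2*alpha/pi)
= sqrt(2 * 2.155 / pi)
= 1.171288
A = sqrt(1.171288)
= 1.0823

1.0823


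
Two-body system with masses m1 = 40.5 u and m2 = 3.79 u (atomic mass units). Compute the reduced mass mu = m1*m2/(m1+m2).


mu = m1 * m2 / (m1 + m2)
= 40.5 * 3.79 / (40.5 + 3.79)
= 153.495 / 44.29
= 3.4657 u

3.4657


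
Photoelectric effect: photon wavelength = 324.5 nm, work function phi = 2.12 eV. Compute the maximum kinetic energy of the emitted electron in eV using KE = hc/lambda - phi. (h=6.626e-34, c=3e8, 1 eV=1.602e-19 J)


E_photon = hc / lambda
= (6.626e-34)(3e8) / (324.5e-9)
= 6.1257e-19 J
= 3.8238 eV
KE = E_photon - phi
= 3.8238 - 2.12
= 1.7038 eV

1.7038


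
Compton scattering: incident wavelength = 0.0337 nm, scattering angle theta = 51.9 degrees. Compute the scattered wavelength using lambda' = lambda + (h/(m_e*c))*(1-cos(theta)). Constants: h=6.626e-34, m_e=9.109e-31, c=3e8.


Compton wavelength: h/(m_e*c) = 2.4247e-12 m
d_lambda = 2.4247e-12 * (1 - cos(51.9 deg))
= 2.4247e-12 * 0.382964
= 9.2858e-13 m = 0.000929 nm
lambda' = 0.0337 + 0.000929
= 0.034629 nm

0.034629


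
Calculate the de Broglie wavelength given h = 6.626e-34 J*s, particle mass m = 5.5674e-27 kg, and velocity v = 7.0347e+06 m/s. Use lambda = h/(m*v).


lambda = h / (m * v)
= 6.626e-34 / (5.5674e-27 * 7.0347e+06)
= 6.626e-34 / 3.9165e-20
= 1.6918e-14 m

1.6918e-14


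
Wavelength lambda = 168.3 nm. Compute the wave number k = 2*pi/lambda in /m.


k = 2 * pi / lambda
= 6.2832 / (168.3e-9)
= 6.2832 / 1.6830e-07
= 3.7333e+07 /m

3.7333e+07


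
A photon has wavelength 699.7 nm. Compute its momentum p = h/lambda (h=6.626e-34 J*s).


p = h / lambda
= 6.626e-34 / (699.7e-9)
= 6.626e-34 / 6.9970e-07
= 9.4698e-28 kg*m/s

9.4698e-28


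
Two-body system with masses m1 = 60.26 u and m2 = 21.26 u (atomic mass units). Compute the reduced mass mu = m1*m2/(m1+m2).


mu = m1 * m2 / (m1 + m2)
= 60.26 * 21.26 / (60.26 + 21.26)
= 1281.1276 / 81.52
= 15.7155 u

15.7155


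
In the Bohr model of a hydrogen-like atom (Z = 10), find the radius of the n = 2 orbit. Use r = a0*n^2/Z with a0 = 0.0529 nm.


r = a0 * n^2 / Z
= 0.0529 * 2^2 / 10
= 0.0529 * 4 / 10
= 0.0212 nm

0.0212


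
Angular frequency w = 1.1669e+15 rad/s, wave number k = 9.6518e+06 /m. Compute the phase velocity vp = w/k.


vp = w / k
= 1.1669e+15 / 9.6518e+06
= 1.2090e+08 m/s

1.2090e+08


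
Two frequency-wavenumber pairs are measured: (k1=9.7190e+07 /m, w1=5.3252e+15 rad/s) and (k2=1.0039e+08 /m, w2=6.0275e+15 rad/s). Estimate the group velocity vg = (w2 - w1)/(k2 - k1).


vg = (w2 - w1) / (k2 - k1)
= (6.0275e+15 - 5.3252e+15) / (1.0039e+08 - 9.7190e+07)
= 7.0230e+14 / 3.2000e+06
= 2.1947e+08 m/s

2.1947e+08


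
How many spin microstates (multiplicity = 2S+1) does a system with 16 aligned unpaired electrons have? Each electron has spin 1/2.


Total spin S = N * (1/2) = 16 * 0.5 = 8.0
Spin multiplicity = 2S + 1
= 2 * 8.0 + 1
= 17

17


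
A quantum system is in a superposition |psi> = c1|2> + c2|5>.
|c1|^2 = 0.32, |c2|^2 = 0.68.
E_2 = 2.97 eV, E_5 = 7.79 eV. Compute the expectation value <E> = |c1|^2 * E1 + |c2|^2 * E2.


<E> = |c1|^2 * E1 + |c2|^2 * E2
= 0.32 * 2.97 + 0.68 * 7.79
= 0.9504 + 5.2972
= 6.2476 eV

6.2476


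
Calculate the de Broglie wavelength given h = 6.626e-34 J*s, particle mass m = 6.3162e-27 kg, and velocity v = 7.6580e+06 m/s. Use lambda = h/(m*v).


lambda = h / (m * v)
= 6.626e-34 / (6.3162e-27 * 7.6580e+06)
= 6.626e-34 / 4.8369e-20
= 1.3699e-14 m

1.3699e-14


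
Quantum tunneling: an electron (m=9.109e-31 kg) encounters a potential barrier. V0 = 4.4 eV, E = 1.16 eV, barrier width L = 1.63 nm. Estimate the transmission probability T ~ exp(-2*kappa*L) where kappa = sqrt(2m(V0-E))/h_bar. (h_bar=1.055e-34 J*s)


V0 - E = 3.24 eV = 5.1905e-19 J
kappa = sqrt(2 * m * (V0-E)) / h_bar
= sqrt(2 * 9.109e-31 * 5.1905e-19) / 1.055e-34
= 9.2173e+09 /m
2*kappa*L = 2 * 9.2173e+09 * 1.63e-9
= 30.0483
T = exp(-30.0483) = 8.916796e-14

8.916796e-14


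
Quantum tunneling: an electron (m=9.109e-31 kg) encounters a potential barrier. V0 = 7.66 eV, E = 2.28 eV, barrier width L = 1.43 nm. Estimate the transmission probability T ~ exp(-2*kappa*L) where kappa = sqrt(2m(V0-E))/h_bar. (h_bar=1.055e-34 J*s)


V0 - E = 5.38 eV = 8.6188e-19 J
kappa = sqrt(2 * m * (V0-E)) / h_bar
= sqrt(2 * 9.109e-31 * 8.6188e-19) / 1.055e-34
= 1.1877e+10 /m
2*kappa*L = 2 * 1.1877e+10 * 1.43e-9
= 33.9693
T = exp(-33.9693) = 1.767380e-15

1.767380e-15


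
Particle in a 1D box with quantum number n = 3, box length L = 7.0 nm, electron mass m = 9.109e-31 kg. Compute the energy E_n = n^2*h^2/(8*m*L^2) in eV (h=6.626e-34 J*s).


E = n^2 * h^2 / (8 * m * L^2)
= 3^2 * (6.626e-34)^2 / (8 * 9.109e-31 * (7.0e-9)^2)
= 9 * 4.3904e-67 / (8 * 9.109e-31 * 4.9000e-17)
= 1.1066e-20 J
= 0.0691 eV

0.0691


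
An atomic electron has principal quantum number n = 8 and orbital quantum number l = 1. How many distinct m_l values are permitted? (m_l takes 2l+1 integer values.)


m_l ranges from -l to +l in integer steps
So m_l goes from -1 to +1
Count = 2l + 1 = 2*1 + 1
= 3

3


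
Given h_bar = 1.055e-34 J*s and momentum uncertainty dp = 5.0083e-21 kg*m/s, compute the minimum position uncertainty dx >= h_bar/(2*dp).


dx = h_bar / (2 * dp)
= 1.055e-34 / (2 * 5.0083e-21)
= 1.055e-34 / 1.0017e-20
= 1.0533e-14 m

1.0533e-14


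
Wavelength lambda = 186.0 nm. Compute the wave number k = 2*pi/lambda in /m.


k = 2 * pi / lambda
= 6.2832 / (186.0e-9)
= 6.2832 / 1.8600e-07
= 3.3781e+07 /m

3.3781e+07


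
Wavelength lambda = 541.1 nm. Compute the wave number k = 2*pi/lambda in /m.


k = 2 * pi / lambda
= 6.2832 / (541.1e-9)
= 6.2832 / 5.4110e-07
= 1.1612e+07 /m

1.1612e+07


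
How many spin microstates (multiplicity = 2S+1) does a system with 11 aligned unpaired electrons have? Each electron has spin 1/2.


Total spin S = N * (1/2) = 11 * 0.5 = 5.5
Spin multiplicity = 2S + 1
= 2 * 5.5 + 1
= 12

12


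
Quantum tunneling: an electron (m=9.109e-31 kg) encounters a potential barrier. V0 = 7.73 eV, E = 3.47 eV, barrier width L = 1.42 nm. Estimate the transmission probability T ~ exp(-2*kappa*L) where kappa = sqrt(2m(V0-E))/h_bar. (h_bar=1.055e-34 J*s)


V0 - E = 4.26 eV = 6.8245e-19 J
kappa = sqrt(2 * m * (V0-E)) / h_bar
= sqrt(2 * 9.109e-31 * 6.8245e-19) / 1.055e-34
= 1.0569e+10 /m
2*kappa*L = 2 * 1.0569e+10 * 1.42e-9
= 30.016
T = exp(-30.016) = 9.209431e-14

9.209431e-14


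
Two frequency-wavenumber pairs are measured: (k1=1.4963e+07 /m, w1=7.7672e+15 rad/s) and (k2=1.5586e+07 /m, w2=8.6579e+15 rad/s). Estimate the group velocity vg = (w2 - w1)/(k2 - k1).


vg = (w2 - w1) / (k2 - k1)
= (8.6579e+15 - 7.7672e+15) / (1.5586e+07 - 1.4963e+07)
= 8.9070e+14 / 6.2300e+05
= 1.4297e+09 m/s

1.4297e+09


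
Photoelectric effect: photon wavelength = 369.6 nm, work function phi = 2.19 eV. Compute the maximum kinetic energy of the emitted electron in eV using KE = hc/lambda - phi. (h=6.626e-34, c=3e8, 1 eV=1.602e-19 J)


E_photon = hc / lambda
= (6.626e-34)(3e8) / (369.6e-9)
= 5.3782e-19 J
= 3.3572 eV
KE = E_photon - phi
= 3.3572 - 2.19
= 1.1672 eV

1.1672


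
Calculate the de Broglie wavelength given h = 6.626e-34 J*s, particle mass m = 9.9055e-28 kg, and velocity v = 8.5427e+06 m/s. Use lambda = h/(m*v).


lambda = h / (m * v)
= 6.626e-34 / (9.9055e-28 * 8.5427e+06)
= 6.626e-34 / 8.4620e-21
= 7.8303e-14 m

7.8303e-14


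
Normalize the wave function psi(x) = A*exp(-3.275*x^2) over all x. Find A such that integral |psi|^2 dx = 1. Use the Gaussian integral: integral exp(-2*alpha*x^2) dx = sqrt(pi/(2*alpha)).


integral |psi|^2 dx = A^2 * sqrt(pi/(2*alpha)) = 1
A^2 = sqrt(2*alpha/pi)
= sqrt(2 * 3.275 / pi)
= 1.443929
A = sqrt(1.443929)
= 1.2016

1.2016


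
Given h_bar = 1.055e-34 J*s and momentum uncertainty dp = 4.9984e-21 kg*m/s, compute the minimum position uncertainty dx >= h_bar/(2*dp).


dx = h_bar / (2 * dp)
= 1.055e-34 / (2 * 4.9984e-21)
= 1.055e-34 / 9.9968e-21
= 1.0553e-14 m

1.0553e-14


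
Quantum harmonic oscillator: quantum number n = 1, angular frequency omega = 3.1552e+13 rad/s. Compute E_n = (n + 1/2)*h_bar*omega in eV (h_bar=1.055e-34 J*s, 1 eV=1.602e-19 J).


E = (n + 1/2) * h_bar * omega
= (1 + 0.5) * 1.055e-34 * 3.1552e+13
= 1.5 * 3.3287e-21
= 4.9931e-21 J
= 0.0312 eV

0.0312


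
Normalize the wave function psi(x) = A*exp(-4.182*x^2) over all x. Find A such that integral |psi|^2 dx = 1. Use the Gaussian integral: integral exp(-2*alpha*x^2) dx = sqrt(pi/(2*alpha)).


integral |psi|^2 dx = A^2 * sqrt(pi/(2*alpha)) = 1
A^2 = sqrt(2*alpha/pi)
= sqrt(2 * 4.182 / pi)
= 1.631669
A = sqrt(1.631669)
= 1.2774

1.2774


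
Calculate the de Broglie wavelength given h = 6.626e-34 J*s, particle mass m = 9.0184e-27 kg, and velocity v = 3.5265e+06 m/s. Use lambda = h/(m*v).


lambda = h / (m * v)
= 6.626e-34 / (9.0184e-27 * 3.5265e+06)
= 6.626e-34 / 3.1803e-20
= 2.0834e-14 m

2.0834e-14


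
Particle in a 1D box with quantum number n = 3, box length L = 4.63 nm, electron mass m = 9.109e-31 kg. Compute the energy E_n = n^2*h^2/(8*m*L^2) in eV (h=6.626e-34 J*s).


E = n^2 * h^2 / (8 * m * L^2)
= 3^2 * (6.626e-34)^2 / (8 * 9.109e-31 * (4.63e-9)^2)
= 9 * 4.3904e-67 / (8 * 9.109e-31 * 2.1437e-17)
= 2.5294e-20 J
= 0.1579 eV

0.1579


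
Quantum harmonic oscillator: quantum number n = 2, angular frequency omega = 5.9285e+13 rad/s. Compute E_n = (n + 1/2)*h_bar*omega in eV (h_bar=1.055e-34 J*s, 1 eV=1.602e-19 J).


E = (n + 1/2) * h_bar * omega
= (2 + 0.5) * 1.055e-34 * 5.9285e+13
= 2.5 * 6.2546e-21
= 1.5636e-20 J
= 0.0976 eV

0.0976


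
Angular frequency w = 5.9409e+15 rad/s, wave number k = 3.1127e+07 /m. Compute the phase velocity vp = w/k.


vp = w / k
= 5.9409e+15 / 3.1127e+07
= 1.9086e+08 m/s

1.9086e+08


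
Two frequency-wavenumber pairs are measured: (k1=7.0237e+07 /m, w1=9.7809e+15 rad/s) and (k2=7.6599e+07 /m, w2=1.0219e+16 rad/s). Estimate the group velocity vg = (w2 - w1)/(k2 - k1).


vg = (w2 - w1) / (k2 - k1)
= (1.0219e+16 - 9.7809e+15) / (7.6599e+07 - 7.0237e+07)
= 4.3810e+14 / 6.3620e+06
= 6.8862e+07 m/s

6.8862e+07


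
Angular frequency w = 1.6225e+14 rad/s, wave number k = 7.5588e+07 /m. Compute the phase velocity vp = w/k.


vp = w / k
= 1.6225e+14 / 7.5588e+07
= 2.1465e+06 m/s

2.1465e+06


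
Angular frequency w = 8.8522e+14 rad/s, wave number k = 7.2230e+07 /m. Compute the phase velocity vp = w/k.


vp = w / k
= 8.8522e+14 / 7.2230e+07
= 1.2256e+07 m/s

1.2256e+07


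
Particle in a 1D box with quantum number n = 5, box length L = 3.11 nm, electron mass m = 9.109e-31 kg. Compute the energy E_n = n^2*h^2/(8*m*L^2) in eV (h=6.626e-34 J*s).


E = n^2 * h^2 / (8 * m * L^2)
= 5^2 * (6.626e-34)^2 / (8 * 9.109e-31 * (3.11e-9)^2)
= 25 * 4.3904e-67 / (8 * 9.109e-31 * 9.6721e-18)
= 1.5573e-19 J
= 0.9721 eV

0.9721


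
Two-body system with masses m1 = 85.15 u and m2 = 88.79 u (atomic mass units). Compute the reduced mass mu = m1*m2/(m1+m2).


mu = m1 * m2 / (m1 + m2)
= 85.15 * 88.79 / (85.15 + 88.79)
= 7560.4685 / 173.94
= 43.466 u

43.466


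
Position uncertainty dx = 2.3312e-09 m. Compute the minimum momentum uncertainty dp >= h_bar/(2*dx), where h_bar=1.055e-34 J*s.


dp = h_bar / (2 * dx)
= 1.055e-34 / (2 * 2.3312e-09)
= 1.055e-34 / 4.6624e-09
= 2.2628e-26 kg*m/s

2.2628e-26


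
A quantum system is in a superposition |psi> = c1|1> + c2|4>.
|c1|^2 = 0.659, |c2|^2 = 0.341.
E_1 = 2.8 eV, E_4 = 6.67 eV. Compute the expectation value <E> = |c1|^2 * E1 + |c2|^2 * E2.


<E> = |c1|^2 * E1 + |c2|^2 * E2
= 0.659 * 2.8 + 0.341 * 6.67
= 1.8452 + 2.2745
= 4.1197 eV

4.1197


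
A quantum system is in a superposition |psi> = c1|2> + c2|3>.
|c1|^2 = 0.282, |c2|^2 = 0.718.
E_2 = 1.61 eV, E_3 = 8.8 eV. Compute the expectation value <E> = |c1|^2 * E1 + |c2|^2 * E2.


<E> = |c1|^2 * E1 + |c2|^2 * E2
= 0.282 * 1.61 + 0.718 * 8.8
= 0.454 + 6.3184
= 6.7724 eV

6.7724


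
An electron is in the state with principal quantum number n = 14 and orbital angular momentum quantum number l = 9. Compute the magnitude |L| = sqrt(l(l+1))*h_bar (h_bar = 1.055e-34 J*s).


L = sqrt(l*(l+1)) * h_bar
= sqrt(9 * 10) * 1.055e-34
= sqrt(90) * 1.055e-34
= 9.4868 * 1.055e-34
= 1.0009e-33 J*s

1.0009e-33


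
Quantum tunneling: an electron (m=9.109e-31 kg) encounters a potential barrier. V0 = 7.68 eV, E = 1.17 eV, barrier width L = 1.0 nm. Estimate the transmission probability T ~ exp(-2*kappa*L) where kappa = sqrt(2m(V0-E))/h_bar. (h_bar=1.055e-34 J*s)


V0 - E = 6.51 eV = 1.0429e-18 J
kappa = sqrt(2 * m * (V0-E)) / h_bar
= sqrt(2 * 9.109e-31 * 1.0429e-18) / 1.055e-34
= 1.3065e+10 /m
2*kappa*L = 2 * 1.3065e+10 * 1.0e-9
= 26.1306
T = exp(-26.1306) = 4.483508e-12

4.483508e-12


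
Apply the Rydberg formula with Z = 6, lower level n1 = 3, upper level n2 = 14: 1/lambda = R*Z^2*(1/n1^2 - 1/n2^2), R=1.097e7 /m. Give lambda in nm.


1/lambda = R * Z^2 * (1/n1^2 - 1/n2^2)
= 1.097e7 * 6^2 * (1/3^2 - 1/14^2)
= 1.097e7 * 36 * (0.111111 - 0.005102)
= 4.1865e+07 /m
lambda = 1 / 4.1865e+07
= 23.8862 nm

23.8862


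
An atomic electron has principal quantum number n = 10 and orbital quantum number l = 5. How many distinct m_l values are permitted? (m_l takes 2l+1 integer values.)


m_l ranges from -l to +l in integer steps
So m_l goes from -5 to +5
Count = 2l + 1 = 2*5 + 1
= 11

11


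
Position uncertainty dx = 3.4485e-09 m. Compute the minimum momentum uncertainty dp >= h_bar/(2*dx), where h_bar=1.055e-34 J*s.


dp = h_bar / (2 * dx)
= 1.055e-34 / (2 * 3.4485e-09)
= 1.055e-34 / 6.8970e-09
= 1.5297e-26 kg*m/s

1.5297e-26


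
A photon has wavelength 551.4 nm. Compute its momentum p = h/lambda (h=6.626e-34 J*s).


p = h / lambda
= 6.626e-34 / (551.4e-9)
= 6.626e-34 / 5.5140e-07
= 1.2017e-27 kg*m/s

1.2017e-27


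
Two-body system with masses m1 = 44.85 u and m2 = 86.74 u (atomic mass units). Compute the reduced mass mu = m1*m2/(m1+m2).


mu = m1 * m2 / (m1 + m2)
= 44.85 * 86.74 / (44.85 + 86.74)
= 3890.289 / 131.59
= 29.5637 u

29.5637


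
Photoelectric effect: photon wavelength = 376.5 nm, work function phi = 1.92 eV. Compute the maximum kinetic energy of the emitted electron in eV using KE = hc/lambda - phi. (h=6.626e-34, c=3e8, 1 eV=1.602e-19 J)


E_photon = hc / lambda
= (6.626e-34)(3e8) / (376.5e-9)
= 5.2797e-19 J
= 3.2957 eV
KE = E_photon - phi
= 3.2957 - 1.92
= 1.3757 eV

1.3757


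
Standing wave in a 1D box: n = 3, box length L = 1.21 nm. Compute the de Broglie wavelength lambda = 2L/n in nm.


lambda = 2L / n
= 2 * 1.21 / 3
= 2.42 / 3
= 0.8067 nm

0.8067


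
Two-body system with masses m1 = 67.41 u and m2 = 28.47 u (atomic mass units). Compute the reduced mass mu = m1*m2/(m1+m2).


mu = m1 * m2 / (m1 + m2)
= 67.41 * 28.47 / (67.41 + 28.47)
= 1919.1627 / 95.88
= 20.0163 u

20.0163


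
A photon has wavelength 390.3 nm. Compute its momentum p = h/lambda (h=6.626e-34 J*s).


p = h / lambda
= 6.626e-34 / (390.3e-9)
= 6.626e-34 / 3.9030e-07
= 1.6977e-27 kg*m/s

1.6977e-27


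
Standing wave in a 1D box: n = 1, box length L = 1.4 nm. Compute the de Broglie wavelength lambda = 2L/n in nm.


lambda = 2L / n
= 2 * 1.4 / 1
= 2.8 / 1
= 2.8 nm

2.8


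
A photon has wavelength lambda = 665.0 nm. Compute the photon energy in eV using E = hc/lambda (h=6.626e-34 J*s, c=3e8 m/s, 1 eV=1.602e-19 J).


E = hc / lambda
= (6.626e-34)(3e8) / (665.0e-9)
= 1.9878e-25 / 6.6500e-07
= 2.9892e-19 J
Converting to eV: 2.9892e-19 / 1.602e-19
= 1.8659 eV

1.8659


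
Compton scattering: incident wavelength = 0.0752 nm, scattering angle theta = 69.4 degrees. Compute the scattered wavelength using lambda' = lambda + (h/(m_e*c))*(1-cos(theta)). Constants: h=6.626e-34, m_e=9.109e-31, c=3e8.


Compton wavelength: h/(m_e*c) = 2.4247e-12 m
d_lambda = 2.4247e-12 * (1 - cos(69.4 deg))
= 2.4247e-12 * 0.648158
= 1.5716e-12 m = 0.001572 nm
lambda' = 0.0752 + 0.001572
= 0.076772 nm

0.076772


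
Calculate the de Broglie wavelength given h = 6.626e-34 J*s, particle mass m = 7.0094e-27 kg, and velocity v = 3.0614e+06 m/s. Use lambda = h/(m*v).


lambda = h / (m * v)
= 6.626e-34 / (7.0094e-27 * 3.0614e+06)
= 6.626e-34 / 2.1459e-20
= 3.0878e-14 m

3.0878e-14


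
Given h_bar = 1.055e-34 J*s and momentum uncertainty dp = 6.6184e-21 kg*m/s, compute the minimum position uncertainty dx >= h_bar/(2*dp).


dx = h_bar / (2 * dp)
= 1.055e-34 / (2 * 6.6184e-21)
= 1.055e-34 / 1.3237e-20
= 7.9702e-15 m

7.9702e-15


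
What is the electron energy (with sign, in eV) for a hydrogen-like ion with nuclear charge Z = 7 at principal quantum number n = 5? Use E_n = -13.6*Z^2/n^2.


E_n = -13.6 * Z^2 / n^2
= -13.6 * 7^2 / 5^2
= -13.6 * 49 / 25
= -26.656 eV

-26.656


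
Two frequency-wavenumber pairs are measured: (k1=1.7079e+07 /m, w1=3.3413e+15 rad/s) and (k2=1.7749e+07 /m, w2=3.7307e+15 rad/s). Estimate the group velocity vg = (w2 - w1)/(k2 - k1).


vg = (w2 - w1) / (k2 - k1)
= (3.7307e+15 - 3.3413e+15) / (1.7749e+07 - 1.7079e+07)
= 3.8940e+14 / 6.7000e+05
= 5.8119e+08 m/s

5.8119e+08


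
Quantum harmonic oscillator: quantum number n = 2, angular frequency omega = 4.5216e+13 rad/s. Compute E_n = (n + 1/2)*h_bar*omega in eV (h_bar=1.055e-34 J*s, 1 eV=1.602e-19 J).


E = (n + 1/2) * h_bar * omega
= (2 + 0.5) * 1.055e-34 * 4.5216e+13
= 2.5 * 4.7703e-21
= 1.1926e-20 J
= 0.0744 eV

0.0744


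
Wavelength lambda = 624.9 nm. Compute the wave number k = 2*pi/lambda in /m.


k = 2 * pi / lambda
= 6.2832 / (624.9e-9)
= 6.2832 / 6.2490e-07
= 1.0055e+07 /m

1.0055e+07


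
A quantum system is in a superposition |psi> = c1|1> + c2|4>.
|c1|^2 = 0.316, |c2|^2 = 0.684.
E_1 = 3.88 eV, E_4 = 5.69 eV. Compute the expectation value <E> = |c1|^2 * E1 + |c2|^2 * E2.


<E> = |c1|^2 * E1 + |c2|^2 * E2
= 0.316 * 3.88 + 0.684 * 5.69
= 1.2261 + 3.892
= 5.118 eV

5.118


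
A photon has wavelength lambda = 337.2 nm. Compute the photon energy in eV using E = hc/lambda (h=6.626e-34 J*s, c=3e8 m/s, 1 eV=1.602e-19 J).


E = hc / lambda
= (6.626e-34)(3e8) / (337.2e-9)
= 1.9878e-25 / 3.3720e-07
= 5.8950e-19 J
Converting to eV: 5.8950e-19 / 1.602e-19
= 3.6798 eV

3.6798


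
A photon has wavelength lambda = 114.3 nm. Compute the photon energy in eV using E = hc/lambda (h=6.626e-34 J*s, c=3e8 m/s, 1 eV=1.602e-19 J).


E = hc / lambda
= (6.626e-34)(3e8) / (114.3e-9)
= 1.9878e-25 / 1.1430e-07
= 1.7391e-18 J
Converting to eV: 1.7391e-18 / 1.602e-19
= 10.8559 eV

10.8559


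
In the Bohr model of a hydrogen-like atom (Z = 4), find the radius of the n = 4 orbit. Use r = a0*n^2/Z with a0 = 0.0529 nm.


r = a0 * n^2 / Z
= 0.0529 * 4^2 / 4
= 0.0529 * 16 / 4
= 0.2116 nm

0.2116


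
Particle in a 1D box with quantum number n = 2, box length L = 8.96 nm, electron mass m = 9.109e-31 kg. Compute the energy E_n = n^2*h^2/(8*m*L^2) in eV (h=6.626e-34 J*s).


E = n^2 * h^2 / (8 * m * L^2)
= 2^2 * (6.626e-34)^2 / (8 * 9.109e-31 * (8.96e-9)^2)
= 4 * 4.3904e-67 / (8 * 9.109e-31 * 8.0282e-17)
= 3.0018e-21 J
= 0.0187 eV

0.0187


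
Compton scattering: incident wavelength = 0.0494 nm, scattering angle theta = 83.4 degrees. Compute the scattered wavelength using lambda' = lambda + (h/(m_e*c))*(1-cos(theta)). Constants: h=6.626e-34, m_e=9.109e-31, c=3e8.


Compton wavelength: h/(m_e*c) = 2.4247e-12 m
d_lambda = 2.4247e-12 * (1 - cos(83.4 deg))
= 2.4247e-12 * 0.885063
= 2.1460e-12 m = 0.002146 nm
lambda' = 0.0494 + 0.002146
= 0.051546 nm

0.051546


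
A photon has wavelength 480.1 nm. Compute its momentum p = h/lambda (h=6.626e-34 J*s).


p = h / lambda
= 6.626e-34 / (480.1e-9)
= 6.626e-34 / 4.8010e-07
= 1.3801e-27 kg*m/s

1.3801e-27


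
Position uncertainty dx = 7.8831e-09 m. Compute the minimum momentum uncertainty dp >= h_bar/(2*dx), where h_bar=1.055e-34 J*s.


dp = h_bar / (2 * dx)
= 1.055e-34 / (2 * 7.8831e-09)
= 1.055e-34 / 1.5766e-08
= 6.6915e-27 kg*m/s

6.6915e-27


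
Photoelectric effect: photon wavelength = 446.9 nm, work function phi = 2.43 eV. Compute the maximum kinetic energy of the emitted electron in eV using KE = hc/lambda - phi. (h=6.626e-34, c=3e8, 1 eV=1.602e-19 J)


E_photon = hc / lambda
= (6.626e-34)(3e8) / (446.9e-9)
= 4.4480e-19 J
= 2.7765 eV
KE = E_photon - phi
= 2.7765 - 2.43
= 0.3465 eV

0.3465


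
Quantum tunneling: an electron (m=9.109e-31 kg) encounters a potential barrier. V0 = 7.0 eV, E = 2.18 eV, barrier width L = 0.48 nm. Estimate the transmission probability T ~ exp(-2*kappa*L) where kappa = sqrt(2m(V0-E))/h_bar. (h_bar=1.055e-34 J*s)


V0 - E = 4.82 eV = 7.7216e-19 J
kappa = sqrt(2 * m * (V0-E)) / h_bar
= sqrt(2 * 9.109e-31 * 7.7216e-19) / 1.055e-34
= 1.1242e+10 /m
2*kappa*L = 2 * 1.1242e+10 * 0.48e-9
= 10.7925
T = exp(-10.7925) = 2.055214e-05

2.055214e-05


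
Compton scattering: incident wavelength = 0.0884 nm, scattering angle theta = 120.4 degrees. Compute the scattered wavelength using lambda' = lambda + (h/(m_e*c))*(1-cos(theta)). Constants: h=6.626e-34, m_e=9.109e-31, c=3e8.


Compton wavelength: h/(m_e*c) = 2.4247e-12 m
d_lambda = 2.4247e-12 * (1 - cos(120.4 deg))
= 2.4247e-12 * 1.506034
= 3.6517e-12 m = 0.003652 nm
lambda' = 0.0884 + 0.003652
= 0.092052 nm

0.092052


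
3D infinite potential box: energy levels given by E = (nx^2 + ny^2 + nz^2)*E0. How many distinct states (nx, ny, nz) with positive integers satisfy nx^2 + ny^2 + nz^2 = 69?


Enumerate all (nx, ny, nz) with nx^2 + ny^2 + nz^2 = 69:
(1,2,8)
(1,8,2)
(2,1,8)
(2,4,7)
(2,7,4)
(2,8,1)
(4,2,7)
(4,7,2)
(7,2,4)
(7,4,2)
(8,1,2)
(8,2,1)
Total degeneracy = 12

12


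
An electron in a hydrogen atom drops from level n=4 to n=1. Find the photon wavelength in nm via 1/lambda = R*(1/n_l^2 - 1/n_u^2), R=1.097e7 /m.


1/lambda = R * (1/n_l^2 - 1/n_u^2)
= 1.097e7 * (1/1^2 - 1/4^2)
= 1.097e7 * (1.0 - 0.0625)
= 1.097e7 * 0.9375
= 1.0284e+07 /m
lambda = 1 / 1.0284e+07 = 97.2349 nm

97.2349


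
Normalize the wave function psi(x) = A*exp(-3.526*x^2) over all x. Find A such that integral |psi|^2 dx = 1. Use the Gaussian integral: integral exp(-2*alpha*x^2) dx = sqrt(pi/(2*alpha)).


integral |psi|^2 dx = A^2 * sqrt(pi/(2*alpha)) = 1
A^2 = sqrt(2*alpha/pi)
= sqrt(2 * 3.526 / pi)
= 1.498239
A = sqrt(1.498239)
= 1.224

1.224


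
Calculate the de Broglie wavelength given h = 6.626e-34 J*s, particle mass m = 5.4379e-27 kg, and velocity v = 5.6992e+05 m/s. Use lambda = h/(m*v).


lambda = h / (m * v)
= 6.626e-34 / (5.4379e-27 * 5.6992e+05)
= 6.626e-34 / 3.0992e-21
= 2.1380e-13 m

2.1380e-13


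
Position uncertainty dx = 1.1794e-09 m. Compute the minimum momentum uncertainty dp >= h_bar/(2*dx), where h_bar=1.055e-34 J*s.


dp = h_bar / (2 * dx)
= 1.055e-34 / (2 * 1.1794e-09)
= 1.055e-34 / 2.3588e-09
= 4.4726e-26 kg*m/s

4.4726e-26


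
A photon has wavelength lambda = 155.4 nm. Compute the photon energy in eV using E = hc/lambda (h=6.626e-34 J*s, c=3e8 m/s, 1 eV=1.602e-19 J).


E = hc / lambda
= (6.626e-34)(3e8) / (155.4e-9)
= 1.9878e-25 / 1.5540e-07
= 1.2792e-18 J
Converting to eV: 1.2792e-18 / 1.602e-19
= 7.9847 eV

7.9847


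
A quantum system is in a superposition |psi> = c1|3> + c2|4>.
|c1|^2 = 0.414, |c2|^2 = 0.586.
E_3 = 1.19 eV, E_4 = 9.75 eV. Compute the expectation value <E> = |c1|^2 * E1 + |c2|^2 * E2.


<E> = |c1|^2 * E1 + |c2|^2 * E2
= 0.414 * 1.19 + 0.586 * 9.75
= 0.4927 + 5.7135
= 6.2062 eV

6.2062


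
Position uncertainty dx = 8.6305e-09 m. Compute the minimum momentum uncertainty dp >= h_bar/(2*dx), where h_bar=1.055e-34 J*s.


dp = h_bar / (2 * dx)
= 1.055e-34 / (2 * 8.6305e-09)
= 1.055e-34 / 1.7261e-08
= 6.1120e-27 kg*m/s

6.1120e-27


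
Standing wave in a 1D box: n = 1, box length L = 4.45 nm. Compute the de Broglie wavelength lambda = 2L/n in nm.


lambda = 2L / n
= 2 * 4.45 / 1
= 8.9 / 1
= 8.9 nm

8.9


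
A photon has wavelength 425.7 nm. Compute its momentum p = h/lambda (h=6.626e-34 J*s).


p = h / lambda
= 6.626e-34 / (425.7e-9)
= 6.626e-34 / 4.2570e-07
= 1.5565e-27 kg*m/s

1.5565e-27


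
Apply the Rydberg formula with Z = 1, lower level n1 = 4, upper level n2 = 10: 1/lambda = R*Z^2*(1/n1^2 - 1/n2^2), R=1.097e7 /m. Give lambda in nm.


1/lambda = R * Z^2 * (1/n1^2 - 1/n2^2)
= 1.097e7 * 1^2 * (1/4^2 - 1/10^2)
= 1.097e7 * 1 * (0.0625 - 0.01)
= 5.7592e+05 /m
lambda = 1 / 5.7592e+05
= 1736.3372 nm

1736.3372


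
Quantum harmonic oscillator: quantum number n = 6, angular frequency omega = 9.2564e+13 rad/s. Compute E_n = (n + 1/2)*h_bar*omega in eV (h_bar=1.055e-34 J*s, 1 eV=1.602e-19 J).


E = (n + 1/2) * h_bar * omega
= (6 + 0.5) * 1.055e-34 * 9.2564e+13
= 6.5 * 9.7655e-21
= 6.3476e-20 J
= 0.3962 eV

0.3962


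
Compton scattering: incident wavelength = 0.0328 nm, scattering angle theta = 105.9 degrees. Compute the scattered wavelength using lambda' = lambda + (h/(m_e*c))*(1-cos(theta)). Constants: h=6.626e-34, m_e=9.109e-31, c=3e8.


Compton wavelength: h/(m_e*c) = 2.4247e-12 m
d_lambda = 2.4247e-12 * (1 - cos(105.9 deg))
= 2.4247e-12 * 1.273959
= 3.0890e-12 m = 0.003089 nm
lambda' = 0.0328 + 0.003089
= 0.035889 nm

0.035889


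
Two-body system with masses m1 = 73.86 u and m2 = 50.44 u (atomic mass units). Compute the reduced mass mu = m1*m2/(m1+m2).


mu = m1 * m2 / (m1 + m2)
= 73.86 * 50.44 / (73.86 + 50.44)
= 3725.4984 / 124.3
= 29.9718 u

29.9718


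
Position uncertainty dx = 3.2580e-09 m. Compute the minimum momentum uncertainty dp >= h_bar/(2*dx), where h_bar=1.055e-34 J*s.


dp = h_bar / (2 * dx)
= 1.055e-34 / (2 * 3.2580e-09)
= 1.055e-34 / 6.5160e-09
= 1.6191e-26 kg*m/s

1.6191e-26


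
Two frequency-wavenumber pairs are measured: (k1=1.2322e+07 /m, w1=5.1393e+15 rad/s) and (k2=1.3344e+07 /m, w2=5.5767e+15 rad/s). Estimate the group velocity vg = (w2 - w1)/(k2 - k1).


vg = (w2 - w1) / (k2 - k1)
= (5.5767e+15 - 5.1393e+15) / (1.3344e+07 - 1.2322e+07)
= 4.3740e+14 / 1.0220e+06
= 4.2798e+08 m/s

4.2798e+08


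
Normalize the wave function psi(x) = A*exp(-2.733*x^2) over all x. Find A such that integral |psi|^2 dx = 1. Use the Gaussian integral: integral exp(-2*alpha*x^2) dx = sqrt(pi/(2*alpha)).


integral |psi|^2 dx = A^2 * sqrt(pi/(2*alpha)) = 1
A^2 = sqrt(2*alpha/pi)
= sqrt(2 * 2.733 / pi)
= 1.319046
A = sqrt(1.319046)
= 1.1485

1.1485


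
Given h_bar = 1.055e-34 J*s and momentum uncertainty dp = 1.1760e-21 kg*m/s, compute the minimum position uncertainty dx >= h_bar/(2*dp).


dx = h_bar / (2 * dp)
= 1.055e-34 / (2 * 1.1760e-21)
= 1.055e-34 / 2.3520e-21
= 4.4855e-14 m

4.4855e-14


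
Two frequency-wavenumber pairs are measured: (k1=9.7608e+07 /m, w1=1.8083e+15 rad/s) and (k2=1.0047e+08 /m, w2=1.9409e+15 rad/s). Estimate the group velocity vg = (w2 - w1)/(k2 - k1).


vg = (w2 - w1) / (k2 - k1)
= (1.9409e+15 - 1.8083e+15) / (1.0047e+08 - 9.7608e+07)
= 1.3260e+14 / 2.8620e+06
= 4.6331e+07 m/s

4.6331e+07


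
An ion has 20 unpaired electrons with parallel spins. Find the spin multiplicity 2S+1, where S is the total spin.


Total spin S = N * (1/2) = 20 * 0.5 = 10.0
Spin multiplicity = 2S + 1
= 2 * 10.0 + 1
= 21

21


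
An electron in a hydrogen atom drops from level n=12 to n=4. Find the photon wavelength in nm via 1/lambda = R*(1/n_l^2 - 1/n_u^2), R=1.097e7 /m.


1/lambda = R * (1/n_l^2 - 1/n_u^2)
= 1.097e7 * (1/4^2 - 1/12^2)
= 1.097e7 * (0.0625 - 0.006944)
= 1.097e7 * 0.055556
= 6.0944e+05 /m
lambda = 1 / 6.0944e+05 = 1640.8387 nm

1640.8387


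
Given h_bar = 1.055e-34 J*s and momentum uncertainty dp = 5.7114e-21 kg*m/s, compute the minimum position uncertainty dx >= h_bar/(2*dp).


dx = h_bar / (2 * dp)
= 1.055e-34 / (2 * 5.7114e-21)
= 1.055e-34 / 1.1423e-20
= 9.2359e-15 m

9.2359e-15


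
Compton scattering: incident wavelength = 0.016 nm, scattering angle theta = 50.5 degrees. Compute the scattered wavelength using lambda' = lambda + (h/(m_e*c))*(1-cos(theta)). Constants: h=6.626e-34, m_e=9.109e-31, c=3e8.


Compton wavelength: h/(m_e*c) = 2.4247e-12 m
d_lambda = 2.4247e-12 * (1 - cos(50.5 deg))
= 2.4247e-12 * 0.363922
= 8.8240e-13 m = 0.000882 nm
lambda' = 0.016 + 0.000882
= 0.016882 nm

0.016882


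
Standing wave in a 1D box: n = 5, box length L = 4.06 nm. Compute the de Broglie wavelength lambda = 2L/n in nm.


lambda = 2L / n
= 2 * 4.06 / 5
= 8.12 / 5
= 1.624 nm

1.624


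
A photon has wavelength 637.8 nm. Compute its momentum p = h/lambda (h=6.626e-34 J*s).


p = h / lambda
= 6.626e-34 / (637.8e-9)
= 6.626e-34 / 6.3780e-07
= 1.0389e-27 kg*m/s

1.0389e-27


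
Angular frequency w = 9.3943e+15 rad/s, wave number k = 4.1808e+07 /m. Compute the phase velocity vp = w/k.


vp = w / k
= 9.3943e+15 / 4.1808e+07
= 2.2470e+08 m/s

2.2470e+08


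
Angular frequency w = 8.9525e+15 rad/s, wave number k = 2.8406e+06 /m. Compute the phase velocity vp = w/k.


vp = w / k
= 8.9525e+15 / 2.8406e+06
= 3.1516e+09 m/s

3.1516e+09


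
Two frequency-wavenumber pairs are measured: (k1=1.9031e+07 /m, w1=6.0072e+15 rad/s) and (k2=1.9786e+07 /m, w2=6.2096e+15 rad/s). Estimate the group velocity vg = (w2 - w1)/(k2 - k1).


vg = (w2 - w1) / (k2 - k1)
= (6.2096e+15 - 6.0072e+15) / (1.9786e+07 - 1.9031e+07)
= 2.0240e+14 / 7.5500e+05
= 2.6808e+08 m/s

2.6808e+08


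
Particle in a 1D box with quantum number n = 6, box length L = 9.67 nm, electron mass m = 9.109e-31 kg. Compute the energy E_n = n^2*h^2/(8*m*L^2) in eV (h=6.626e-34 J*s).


E = n^2 * h^2 / (8 * m * L^2)
= 6^2 * (6.626e-34)^2 / (8 * 9.109e-31 * (9.67e-9)^2)
= 36 * 4.3904e-67 / (8 * 9.109e-31 * 9.3509e-17)
= 2.3195e-20 J
= 0.1448 eV

0.1448


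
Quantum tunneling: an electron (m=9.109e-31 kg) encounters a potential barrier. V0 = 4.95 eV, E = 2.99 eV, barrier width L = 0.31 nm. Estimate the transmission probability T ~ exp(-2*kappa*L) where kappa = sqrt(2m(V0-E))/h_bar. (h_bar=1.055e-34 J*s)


V0 - E = 1.96 eV = 3.1399e-19 J
kappa = sqrt(2 * m * (V0-E)) / h_bar
= sqrt(2 * 9.109e-31 * 3.1399e-19) / 1.055e-34
= 7.1690e+09 /m
2*kappa*L = 2 * 7.1690e+09 * 0.31e-9
= 4.4448
T = exp(-4.4448) = 1.173986e-02

1.173986e-02


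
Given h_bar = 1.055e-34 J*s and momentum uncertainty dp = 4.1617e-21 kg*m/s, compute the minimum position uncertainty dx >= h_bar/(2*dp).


dx = h_bar / (2 * dp)
= 1.055e-34 / (2 * 4.1617e-21)
= 1.055e-34 / 8.3234e-21
= 1.2675e-14 m

1.2675e-14


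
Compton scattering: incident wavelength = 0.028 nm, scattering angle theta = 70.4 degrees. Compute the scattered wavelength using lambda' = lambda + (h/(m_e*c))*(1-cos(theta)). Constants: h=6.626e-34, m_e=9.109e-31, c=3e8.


Compton wavelength: h/(m_e*c) = 2.4247e-12 m
d_lambda = 2.4247e-12 * (1 - cos(70.4 deg))
= 2.4247e-12 * 0.664548
= 1.6113e-12 m = 0.001611 nm
lambda' = 0.028 + 0.001611
= 0.029611 nm

0.029611


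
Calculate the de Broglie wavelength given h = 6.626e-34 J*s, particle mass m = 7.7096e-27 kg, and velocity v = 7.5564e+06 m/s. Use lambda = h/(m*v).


lambda = h / (m * v)
= 6.626e-34 / (7.7096e-27 * 7.5564e+06)
= 6.626e-34 / 5.8257e-20
= 1.1374e-14 m

1.1374e-14


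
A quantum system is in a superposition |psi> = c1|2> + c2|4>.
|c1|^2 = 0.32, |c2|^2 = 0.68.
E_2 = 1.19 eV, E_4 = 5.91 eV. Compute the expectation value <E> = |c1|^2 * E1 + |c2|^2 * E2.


<E> = |c1|^2 * E1 + |c2|^2 * E2
= 0.32 * 1.19 + 0.68 * 5.91
= 0.3808 + 4.0188
= 4.3996 eV

4.3996


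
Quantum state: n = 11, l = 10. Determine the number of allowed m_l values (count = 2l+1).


m_l ranges from -l to +l in integer steps
So m_l goes from -10 to +10
Count = 2l + 1 = 2*10 + 1
= 21

21


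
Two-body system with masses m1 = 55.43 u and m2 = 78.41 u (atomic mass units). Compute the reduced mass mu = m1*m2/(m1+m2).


mu = m1 * m2 / (m1 + m2)
= 55.43 * 78.41 / (55.43 + 78.41)
= 4346.2663 / 133.84
= 32.4736 u

32.4736


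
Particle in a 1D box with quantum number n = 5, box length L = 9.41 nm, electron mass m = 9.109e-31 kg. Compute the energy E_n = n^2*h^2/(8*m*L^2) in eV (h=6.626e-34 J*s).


E = n^2 * h^2 / (8 * m * L^2)
= 5^2 * (6.626e-34)^2 / (8 * 9.109e-31 * (9.41e-9)^2)
= 25 * 4.3904e-67 / (8 * 9.109e-31 * 8.8548e-17)
= 1.7010e-20 J
= 0.1062 eV

0.1062


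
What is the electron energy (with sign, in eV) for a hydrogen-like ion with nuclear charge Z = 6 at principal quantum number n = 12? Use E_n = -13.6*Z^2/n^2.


E_n = -13.6 * Z^2 / n^2
= -13.6 * 6^2 / 12^2
= -13.6 * 36 / 144
= -3.4 eV

-3.4


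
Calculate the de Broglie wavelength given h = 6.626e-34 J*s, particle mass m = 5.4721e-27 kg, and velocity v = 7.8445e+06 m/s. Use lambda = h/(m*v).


lambda = h / (m * v)
= 6.626e-34 / (5.4721e-27 * 7.8445e+06)
= 6.626e-34 / 4.2926e-20
= 1.5436e-14 m

1.5436e-14


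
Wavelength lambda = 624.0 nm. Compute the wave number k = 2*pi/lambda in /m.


k = 2 * pi / lambda
= 6.2832 / (624.0e-9)
= 6.2832 / 6.2400e-07
= 1.0069e+07 /m

1.0069e+07


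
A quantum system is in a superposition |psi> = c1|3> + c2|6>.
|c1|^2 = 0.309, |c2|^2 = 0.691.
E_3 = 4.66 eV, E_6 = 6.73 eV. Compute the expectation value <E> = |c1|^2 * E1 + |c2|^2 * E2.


<E> = |c1|^2 * E1 + |c2|^2 * E2
= 0.309 * 4.66 + 0.691 * 6.73
= 1.4399 + 4.6504
= 6.0904 eV

6.0904


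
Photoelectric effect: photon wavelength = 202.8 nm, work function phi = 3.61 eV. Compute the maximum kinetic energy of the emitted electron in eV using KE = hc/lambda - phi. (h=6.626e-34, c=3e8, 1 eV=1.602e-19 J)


E_photon = hc / lambda
= (6.626e-34)(3e8) / (202.8e-9)
= 9.8018e-19 J
= 6.1185 eV
KE = E_photon - phi
= 6.1185 - 3.61
= 2.5085 eV

2.5085


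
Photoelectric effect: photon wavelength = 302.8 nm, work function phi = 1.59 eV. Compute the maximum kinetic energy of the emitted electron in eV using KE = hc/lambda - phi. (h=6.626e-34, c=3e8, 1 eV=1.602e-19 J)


E_photon = hc / lambda
= (6.626e-34)(3e8) / (302.8e-9)
= 6.5647e-19 J
= 4.0978 eV
KE = E_photon - phi
= 4.0978 - 1.59
= 2.5078 eV

2.5078


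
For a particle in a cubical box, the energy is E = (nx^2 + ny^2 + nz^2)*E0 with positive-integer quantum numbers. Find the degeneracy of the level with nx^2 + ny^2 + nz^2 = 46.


Enumerate all (nx, ny, nz) with nx^2 + ny^2 + nz^2 = 46:
(1,3,6)
(1,6,3)
(3,1,6)
(3,6,1)
(6,1,3)
(6,3,1)
Total degeneracy = 6

6


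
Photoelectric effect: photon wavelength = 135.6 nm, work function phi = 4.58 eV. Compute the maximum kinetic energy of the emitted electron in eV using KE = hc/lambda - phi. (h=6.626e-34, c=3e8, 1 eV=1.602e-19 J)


E_photon = hc / lambda
= (6.626e-34)(3e8) / (135.6e-9)
= 1.4659e-18 J
= 9.1506 eV
KE = E_photon - phi
= 9.1506 - 4.58
= 4.5706 eV

4.5706


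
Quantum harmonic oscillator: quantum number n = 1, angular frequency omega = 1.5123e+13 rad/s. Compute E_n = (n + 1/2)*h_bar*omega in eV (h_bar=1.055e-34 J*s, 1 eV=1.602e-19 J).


E = (n + 1/2) * h_bar * omega
= (1 + 0.5) * 1.055e-34 * 1.5123e+13
= 1.5 * 1.5955e-21
= 2.3932e-21 J
= 0.0149 eV

0.0149


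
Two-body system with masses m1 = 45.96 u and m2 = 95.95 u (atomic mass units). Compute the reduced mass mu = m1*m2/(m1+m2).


mu = m1 * m2 / (m1 + m2)
= 45.96 * 95.95 / (45.96 + 95.95)
= 4409.862 / 141.91
= 31.0751 u

31.0751


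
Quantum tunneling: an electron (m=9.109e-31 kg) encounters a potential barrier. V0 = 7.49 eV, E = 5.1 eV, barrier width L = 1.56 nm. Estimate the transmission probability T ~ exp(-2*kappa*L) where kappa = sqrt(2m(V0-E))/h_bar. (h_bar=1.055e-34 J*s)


V0 - E = 2.39 eV = 3.8288e-19 J
kappa = sqrt(2 * m * (V0-E)) / h_bar
= sqrt(2 * 9.109e-31 * 3.8288e-19) / 1.055e-34
= 7.9164e+09 /m
2*kappa*L = 2 * 7.9164e+09 * 1.56e-9
= 24.6992
T = exp(-24.6992) = 1.876198e-11

1.876198e-11


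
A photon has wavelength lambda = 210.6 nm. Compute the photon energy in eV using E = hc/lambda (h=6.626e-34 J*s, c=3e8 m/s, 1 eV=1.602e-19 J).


E = hc / lambda
= (6.626e-34)(3e8) / (210.6e-9)
= 1.9878e-25 / 2.1060e-07
= 9.4387e-19 J
Converting to eV: 9.4387e-19 / 1.602e-19
= 5.8919 eV

5.8919


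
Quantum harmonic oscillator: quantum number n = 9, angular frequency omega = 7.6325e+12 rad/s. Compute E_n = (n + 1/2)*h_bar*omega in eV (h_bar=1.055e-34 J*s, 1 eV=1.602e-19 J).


E = (n + 1/2) * h_bar * omega
= (9 + 0.5) * 1.055e-34 * 7.6325e+12
= 9.5 * 8.0523e-22
= 7.6497e-21 J
= 0.0478 eV

0.0478


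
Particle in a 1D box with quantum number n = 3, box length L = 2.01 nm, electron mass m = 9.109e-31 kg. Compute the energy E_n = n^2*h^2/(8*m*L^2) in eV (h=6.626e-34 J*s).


E = n^2 * h^2 / (8 * m * L^2)
= 3^2 * (6.626e-34)^2 / (8 * 9.109e-31 * (2.01e-9)^2)
= 9 * 4.3904e-67 / (8 * 9.109e-31 * 4.0401e-18)
= 1.3421e-19 J
= 0.8378 eV

0.8378


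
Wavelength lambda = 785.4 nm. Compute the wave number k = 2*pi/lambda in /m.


k = 2 * pi / lambda
= 6.2832 / (785.4e-9)
= 6.2832 / 7.8540e-07
= 8.0000e+06 /m

8.0000e+06
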